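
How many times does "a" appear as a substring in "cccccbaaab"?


Searching for "a" in "cccccbaaab"
Scanning each position:
  Position 0: "c" => no
  Position 1: "c" => no
  Position 2: "c" => no
  Position 3: "c" => no
  Position 4: "c" => no
  Position 5: "b" => no
  Position 6: "a" => MATCH
  Position 7: "a" => MATCH
  Position 8: "a" => MATCH
  Position 9: "b" => no
Total occurrences: 3

3


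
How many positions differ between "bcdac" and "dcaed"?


Comparing "bcdac" and "dcaed" position by position:
  Position 0: 'b' vs 'd' => DIFFER
  Position 1: 'c' vs 'c' => same
  Position 2: 'd' vs 'a' => DIFFER
  Position 3: 'a' vs 'e' => DIFFER
  Position 4: 'c' vs 'd' => DIFFER
Positions that differ: 4

4


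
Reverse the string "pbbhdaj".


Input: pbbhdaj
Reading characters right to left:
  Position 6: 'j'
  Position 5: 'a'
  Position 4: 'd'
  Position 3: 'h'
  Position 2: 'b'
  Position 1: 'b'
  Position 0: 'p'
Reversed: jadhbbp

jadhbbp


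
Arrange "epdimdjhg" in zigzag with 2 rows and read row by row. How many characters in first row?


Zigzag "epdimdjhg" into 2 rows:
Placing characters:
  'e' => row 0
  'p' => row 1
  'd' => row 0
  'i' => row 1
  'm' => row 0
  'd' => row 1
  'j' => row 0
  'h' => row 1
  'g' => row 0
Rows:
  Row 0: "edmjg"
  Row 1: "pidh"
First row length: 5

5


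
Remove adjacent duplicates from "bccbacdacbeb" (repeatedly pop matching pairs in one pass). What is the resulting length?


Input: bccbacdacbeb
Stack-based adjacent duplicate removal:
  Read 'b': push. Stack: b
  Read 'c': push. Stack: bc
  Read 'c': matches stack top 'c' => pop. Stack: b
  Read 'b': matches stack top 'b' => pop. Stack: (empty)
  Read 'a': push. Stack: a
  Read 'c': push. Stack: ac
  Read 'd': push. Stack: acd
  Read 'a': push. Stack: acda
  Read 'c': push. Stack: acdac
  Read 'b': push. Stack: acdacb
  Read 'e': push. Stack: acdacbe
  Read 'b': push. Stack: acdacbeb
Final stack: "acdacbeb" (length 8)

8


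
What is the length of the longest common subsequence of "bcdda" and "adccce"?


LCS of "bcdda" and "adccce"
DP table:
           a    d    c    c    c    e
      0    0    0    0    0    0    0
  b   0    0    0    0    0    0    0
  c   0    0    0    1    1    1    1
  d   0    0    1    1    1    1    1
  d   0    0    1    1    1    1    1
  a   0    1    1    1    1    1    1
LCS length = dp[5][6] = 1

1


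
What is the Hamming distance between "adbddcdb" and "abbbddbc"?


Comparing "adbddcdb" and "abbbddbc" position by position:
  Position 0: 'a' vs 'a' => same
  Position 1: 'd' vs 'b' => differ
  Position 2: 'b' vs 'b' => same
  Position 3: 'd' vs 'b' => differ
  Position 4: 'd' vs 'd' => same
  Position 5: 'c' vs 'd' => differ
  Position 6: 'd' vs 'b' => differ
  Position 7: 'b' vs 'c' => differ
Total differences (Hamming distance): 5

5


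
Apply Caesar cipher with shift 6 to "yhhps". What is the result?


Caesar cipher: shift "yhhps" by 6
  'y' (pos 24) + 6 = pos 4 = 'e'
  'h' (pos 7) + 6 = pos 13 = 'n'
  'h' (pos 7) + 6 = pos 13 = 'n'
  'p' (pos 15) + 6 = pos 21 = 'v'
  's' (pos 18) + 6 = pos 24 = 'y'
Result: ennvy

ennvy


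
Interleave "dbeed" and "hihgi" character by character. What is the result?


Interleaving "dbeed" and "hihgi":
  Position 0: 'd' from first, 'h' from second => "dh"
  Position 1: 'b' from first, 'i' from second => "bi"
  Position 2: 'e' from first, 'h' from second => "eh"
  Position 3: 'e' from first, 'g' from second => "eg"
  Position 4: 'd' from first, 'i' from second => "di"
Result: dhbiehegdi

dhbiehegdi


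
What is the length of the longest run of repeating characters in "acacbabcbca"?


Input: "acacbabcbca"
Scanning for longest run:
  Position 1 ('c'): new char, reset run to 1
  Position 2 ('a'): new char, reset run to 1
  Position 3 ('c'): new char, reset run to 1
  Position 4 ('b'): new char, reset run to 1
  Position 5 ('a'): new char, reset run to 1
  Position 6 ('b'): new char, reset run to 1
  Position 7 ('c'): new char, reset run to 1
  Position 8 ('b'): new char, reset run to 1
  Position 9 ('c'): new char, reset run to 1
  Position 10 ('a'): new char, reset run to 1
Longest run: 'a' with length 1

1


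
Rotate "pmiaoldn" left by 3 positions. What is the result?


Input: "pmiaoldn", rotate left by 3
First 3 characters: "pmi"
Remaining characters: "aoldn"
Concatenate remaining + first: "aoldn" + "pmi" = "aoldnpmi"

aoldnpmi


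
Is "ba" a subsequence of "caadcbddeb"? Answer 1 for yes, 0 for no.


Check if "ba" is a subsequence of "caadcbddeb"
Greedy scan:
  Position 0 ('c'): no match needed
  Position 1 ('a'): no match needed
  Position 2 ('a'): no match needed
  Position 3 ('d'): no match needed
  Position 4 ('c'): no match needed
  Position 5 ('b'): matches sub[0] = 'b'
  Position 6 ('d'): no match needed
  Position 7 ('d'): no match needed
  Position 8 ('e'): no match needed
  Position 9 ('b'): no match needed
Only matched 1/2 characters => not a subsequence

0


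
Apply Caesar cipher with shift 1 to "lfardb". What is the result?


Caesar cipher: shift "lfardb" by 1
  'l' (pos 11) + 1 = pos 12 = 'm'
  'f' (pos 5) + 1 = pos 6 = 'g'
  'a' (pos 0) + 1 = pos 1 = 'b'
  'r' (pos 17) + 1 = pos 18 = 's'
  'd' (pos 3) + 1 = pos 4 = 'e'
  'b' (pos 1) + 1 = pos 2 = 'c'
Result: mgbsec

mgbsec


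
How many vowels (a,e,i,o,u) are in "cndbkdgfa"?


Input: cndbkdgfa
Checking each character:
  'c' at position 0: consonant
  'n' at position 1: consonant
  'd' at position 2: consonant
  'b' at position 3: consonant
  'k' at position 4: consonant
  'd' at position 5: consonant
  'g' at position 6: consonant
  'f' at position 7: consonant
  'a' at position 8: vowel (running total: 1)
Total vowels: 1

1


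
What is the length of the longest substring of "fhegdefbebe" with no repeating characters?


Input: "fhegdefbebe"
Sliding window (track last position of each char):
  Position 0 ('f'): window [0,0] length 1 -- new best
  Position 1 ('h'): window [0,1] length 2 -- new best
  Position 2 ('e'): window [0,2] length 3 -- new best
  Position 3 ('g'): window [0,3] length 4 -- new best
  Position 4 ('d'): window [0,4] length 5 -- new best
  Position 5 ('e'): repeat (last at 2), move window start to 3
  Position 5 ('e'): window [3,5] length 3
  Position 6 ('f'): window [3,6] length 4
  Position 7 ('b'): window [3,7] length 5
  Position 8 ('e'): repeat (last at 5), move window start to 6
  Position 8 ('e'): window [6,8] length 3
  Position 9 ('b'): repeat (last at 7), move window start to 8
  Position 9 ('b'): window [8,9] length 2
  Position 10 ('e'): repeat (last at 8), move window start to 9
  Position 10 ('e'): window [9,10] length 2
Longest substring with no repeats: "fhegd" with length 5

5


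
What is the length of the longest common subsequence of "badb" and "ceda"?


LCS of "badb" and "ceda"
DP table:
           c    e    d    a
      0    0    0    0    0
  b   0    0    0    0    0
  a   0    0    0    0    1
  d   0    0    0    1    1
  b   0    0    0    1    1
LCS length = dp[4][4] = 1

1


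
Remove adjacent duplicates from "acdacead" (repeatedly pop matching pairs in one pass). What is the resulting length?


Input: acdacead
Stack-based adjacent duplicate removal:
  Read 'a': push. Stack: a
  Read 'c': push. Stack: ac
  Read 'd': push. Stack: acd
  Read 'a': push. Stack: acda
  Read 'c': push. Stack: acdac
  Read 'e': push. Stack: acdace
  Read 'a': push. Stack: acdacea
  Read 'd': push. Stack: acdacead
Final stack: "acdacead" (length 8)

8


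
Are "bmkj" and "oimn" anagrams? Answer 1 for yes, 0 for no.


Strings: "bmkj", "oimn"
Sorted first:  bjkm
Sorted second: imno
Differ at position 0: 'b' vs 'i' => not anagrams

0


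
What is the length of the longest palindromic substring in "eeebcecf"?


Input: "eeebcecf"
Checking substrings for palindromes:
  [0:3] "eee" (len 3) => palindrome
  [4:7] "cec" (len 3) => palindrome
  [0:2] "ee" (len 2) => palindrome
  [1:3] "ee" (len 2) => palindrome
Longest palindromic substring: "eee" with length 3

3


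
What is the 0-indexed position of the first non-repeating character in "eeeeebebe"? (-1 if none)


Input: eeeeebebe
Character frequencies:
  'b': 2
  'e': 7
Scanning left to right for freq == 1:
  Position 0 ('e'): freq=7, skip
  Position 1 ('e'): freq=7, skip
  Position 2 ('e'): freq=7, skip
  Position 3 ('e'): freq=7, skip
  Position 4 ('e'): freq=7, skip
  Position 5 ('b'): freq=2, skip
  Position 6 ('e'): freq=7, skip
  Position 7 ('b'): freq=2, skip
  Position 8 ('e'): freq=7, skip
  No unique character found => answer = -1

-1


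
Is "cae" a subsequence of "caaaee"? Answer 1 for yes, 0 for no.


Check if "cae" is a subsequence of "caaaee"
Greedy scan:
  Position 0 ('c'): matches sub[0] = 'c'
  Position 1 ('a'): matches sub[1] = 'a'
  Position 2 ('a'): no match needed
  Position 3 ('a'): no match needed
  Position 4 ('e'): matches sub[2] = 'e'
  Position 5 ('e'): no match needed
All 3 characters matched => is a subsequence

1


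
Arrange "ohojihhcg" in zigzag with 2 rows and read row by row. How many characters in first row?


Zigzag "ohojihhcg" into 2 rows:
Placing characters:
  'o' => row 0
  'h' => row 1
  'o' => row 0
  'j' => row 1
  'i' => row 0
  'h' => row 1
  'h' => row 0
  'c' => row 1
  'g' => row 0
Rows:
  Row 0: "ooihg"
  Row 1: "hjhc"
First row length: 5

5


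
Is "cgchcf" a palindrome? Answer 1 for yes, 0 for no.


Input: cgchcf
Reversed: fchcgc
  Compare pos 0 ('c') with pos 5 ('f'): MISMATCH
  Compare pos 1 ('g') with pos 4 ('c'): MISMATCH
  Compare pos 2 ('c') with pos 3 ('h'): MISMATCH
Result: not a palindrome

0


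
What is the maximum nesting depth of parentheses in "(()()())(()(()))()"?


Input: "(()()())(()(()))()"
Tracking depth:
  Position 0 '(': depth becomes 1
  Position 1 '(': depth becomes 2
  Position 2 ')': depth becomes 1
  Position 3 '(': depth becomes 2
  Position 4 ')': depth becomes 1
  Position 5 '(': depth becomes 2
  Position 6 ')': depth becomes 1
  Position 7 ')': depth becomes 0
  Position 8 '(': depth becomes 1
  Position 9 '(': depth becomes 2
  Position 10 ')': depth becomes 1
  Position 11 '(': depth becomes 2
  Position 12 '(': depth becomes 3
  Position 13 ')': depth becomes 2
  Position 14 ')': depth becomes 1
  Position 15 ')': depth becomes 0
  Position 16 '(': depth becomes 1
  Position 17 ')': depth becomes 0
Maximum depth reached: 3

3


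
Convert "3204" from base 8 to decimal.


Input: "3204" in base 8
Positional expansion:
  Digit '3' (value 3) x 8^3 = 1536
  Digit '2' (value 2) x 8^2 = 128
  Digit '0' (value 0) x 8^1 = 0
  Digit '4' (value 4) x 8^0 = 4
Sum = 1668

1668


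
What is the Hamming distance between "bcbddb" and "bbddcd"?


Comparing "bcbddb" and "bbddcd" position by position:
  Position 0: 'b' vs 'b' => same
  Position 1: 'c' vs 'b' => differ
  Position 2: 'b' vs 'd' => differ
  Position 3: 'd' vs 'd' => same
  Position 4: 'd' vs 'c' => differ
  Position 5: 'b' vs 'd' => differ
Total differences (Hamming distance): 4

4


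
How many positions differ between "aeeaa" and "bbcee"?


Comparing "aeeaa" and "bbcee" position by position:
  Position 0: 'a' vs 'b' => DIFFER
  Position 1: 'e' vs 'b' => DIFFER
  Position 2: 'e' vs 'c' => DIFFER
  Position 3: 'a' vs 'e' => DIFFER
  Position 4: 'a' vs 'e' => DIFFER
Positions that differ: 5

5


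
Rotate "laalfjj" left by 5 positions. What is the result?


Input: "laalfjj", rotate left by 5
First 5 characters: "laalf"
Remaining characters: "jj"
Concatenate remaining + first: "jj" + "laalf" = "jjlaalf"

jjlaalf


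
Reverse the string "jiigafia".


Input: jiigafia
Reading characters right to left:
  Position 7: 'a'
  Position 6: 'i'
  Position 5: 'f'
  Position 4: 'a'
  Position 3: 'g'
  Position 2: 'i'
  Position 1: 'i'
  Position 0: 'j'
Reversed: aifagiij

aifagiij


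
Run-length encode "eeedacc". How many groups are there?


Input: eeedacc
Scanning for consecutive runs:
  Group 1: 'e' x 3 (positions 0-2)
  Group 2: 'd' x 1 (positions 3-3)
  Group 3: 'a' x 1 (positions 4-4)
  Group 4: 'c' x 2 (positions 5-6)
Total groups: 4

4


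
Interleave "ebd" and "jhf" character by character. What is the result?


Interleaving "ebd" and "jhf":
  Position 0: 'e' from first, 'j' from second => "ej"
  Position 1: 'b' from first, 'h' from second => "bh"
  Position 2: 'd' from first, 'f' from second => "df"
Result: ejbhdf

ejbhdf


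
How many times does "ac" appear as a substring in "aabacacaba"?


Searching for "ac" in "aabacacaba"
Scanning each position:
  Position 0: "aa" => no
  Position 1: "ab" => no
  Position 2: "ba" => no
  Position 3: "ac" => MATCH
  Position 4: "ca" => no
  Position 5: "ac" => MATCH
  Position 6: "ca" => no
  Position 7: "ab" => no
  Position 8: "ba" => no
Total occurrences: 2

2


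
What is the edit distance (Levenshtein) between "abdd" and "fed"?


Computing edit distance: "abdd" -> "fed"
DP table:
           f    e    d
      0    1    2    3
  a   1    1    2    3
  b   2    2    2    3
  d   3    3    3    2
  d   4    4    4    3
Edit distance = dp[4][3] = 3

3


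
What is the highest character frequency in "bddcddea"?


Input: bddcddea
Character counts:
  'a': 1
  'b': 1
  'c': 1
  'd': 4
  'e': 1
Maximum frequency: 4

4


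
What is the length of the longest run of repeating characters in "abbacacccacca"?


Input: "abbacacccacca"
Scanning for longest run:
  Position 1 ('b'): new char, reset run to 1
  Position 2 ('b'): continues run of 'b', length=2
  Position 3 ('a'): new char, reset run to 1
  Position 4 ('c'): new char, reset run to 1
  Position 5 ('a'): new char, reset run to 1
  Position 6 ('c'): new char, reset run to 1
  Position 7 ('c'): continues run of 'c', length=2
  Position 8 ('c'): continues run of 'c', length=3
  Position 9 ('a'): new char, reset run to 1
  Position 10 ('c'): new char, reset run to 1
  Position 11 ('c'): continues run of 'c', length=2
  Position 12 ('a'): new char, reset run to 1
Longest run: 'c' with length 3

3


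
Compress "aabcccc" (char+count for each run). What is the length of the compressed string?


Input: aabcccc
Runs:
  'a' x 2 => "a2"
  'b' x 1 => "b1"
  'c' x 4 => "c4"
Compressed: "a2b1c4"
Compressed length: 6

6


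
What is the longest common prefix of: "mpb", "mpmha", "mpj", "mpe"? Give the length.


Words: mpb, mpmha, mpj, mpe
  Position 0: all 'm' => match
  Position 1: all 'p' => match
  Position 2: ('b', 'm', 'j', 'e') => mismatch, stop
LCP = "mp" (length 2)

2


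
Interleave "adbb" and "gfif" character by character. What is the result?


Interleaving "adbb" and "gfif":
  Position 0: 'a' from first, 'g' from second => "ag"
  Position 1: 'd' from first, 'f' from second => "df"
  Position 2: 'b' from first, 'i' from second => "bi"
  Position 3: 'b' from first, 'f' from second => "bf"
Result: agdfbibf

agdfbibf


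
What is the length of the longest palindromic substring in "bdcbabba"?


Input: "bdcbabba"
Checking substrings for palindromes:
  [4:8] "abba" (len 4) => palindrome
  [3:6] "bab" (len 3) => palindrome
  [5:7] "bb" (len 2) => palindrome
Longest palindromic substring: "abba" with length 4

4


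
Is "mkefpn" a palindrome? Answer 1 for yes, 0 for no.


Input: mkefpn
Reversed: npfekm
  Compare pos 0 ('m') with pos 5 ('n'): MISMATCH
  Compare pos 1 ('k') with pos 4 ('p'): MISMATCH
  Compare pos 2 ('e') with pos 3 ('f'): MISMATCH
Result: not a palindrome

0


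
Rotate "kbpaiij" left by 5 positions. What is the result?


Input: "kbpaiij", rotate left by 5
First 5 characters: "kbpai"
Remaining characters: "ij"
Concatenate remaining + first: "ij" + "kbpai" = "ijkbpai"

ijkbpai


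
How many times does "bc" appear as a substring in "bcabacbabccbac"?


Searching for "bc" in "bcabacbabccbac"
Scanning each position:
  Position 0: "bc" => MATCH
  Position 1: "ca" => no
  Position 2: "ab" => no
  Position 3: "ba" => no
  Position 4: "ac" => no
  Position 5: "cb" => no
  Position 6: "ba" => no
  Position 7: "ab" => no
  Position 8: "bc" => MATCH
  Position 9: "cc" => no
  Position 10: "cb" => no
  Position 11: "ba" => no
  Position 12: "ac" => no
Total occurrences: 2

2


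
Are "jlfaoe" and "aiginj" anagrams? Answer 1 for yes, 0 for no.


Strings: "jlfaoe", "aiginj"
Sorted first:  aefjlo
Sorted second: agiijn
Differ at position 1: 'e' vs 'g' => not anagrams

0


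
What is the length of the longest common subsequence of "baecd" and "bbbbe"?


LCS of "baecd" and "bbbbe"
DP table:
           b    b    b    b    e
      0    0    0    0    0    0
  b   0    1    1    1    1    1
  a   0    1    1    1    1    1
  e   0    1    1    1    1    2
  c   0    1    1    1    1    2
  d   0    1    1    1    1    2
LCS length = dp[5][5] = 2

2


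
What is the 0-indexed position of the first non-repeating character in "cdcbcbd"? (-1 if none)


Input: cdcbcbd
Character frequencies:
  'b': 2
  'c': 3
  'd': 2
Scanning left to right for freq == 1:
  Position 0 ('c'): freq=3, skip
  Position 1 ('d'): freq=2, skip
  Position 2 ('c'): freq=3, skip
  Position 3 ('b'): freq=2, skip
  Position 4 ('c'): freq=3, skip
  Position 5 ('b'): freq=2, skip
  Position 6 ('d'): freq=2, skip
  No unique character found => answer = -1

-1


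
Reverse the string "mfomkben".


Input: mfomkben
Reading characters right to left:
  Position 7: 'n'
  Position 6: 'e'
  Position 5: 'b'
  Position 4: 'k'
  Position 3: 'm'
  Position 2: 'o'
  Position 1: 'f'
  Position 0: 'm'
Reversed: nebkmofm

nebkmofm


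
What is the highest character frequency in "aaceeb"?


Input: aaceeb
Character counts:
  'a': 2
  'b': 1
  'c': 1
  'e': 2
Maximum frequency: 2

2


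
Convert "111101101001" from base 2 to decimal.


Input: "111101101001" in base 2
Positional expansion:
  Digit '1' (value 1) x 2^11 = 2048
  Digit '1' (value 1) x 2^10 = 1024
  Digit '1' (value 1) x 2^9 = 512
  Digit '1' (value 1) x 2^8 = 256
  Digit '0' (value 0) x 2^7 = 0
  Digit '1' (value 1) x 2^6 = 64
  Digit '1' (value 1) x 2^5 = 32
  Digit '0' (value 0) x 2^4 = 0
  Digit '1' (value 1) x 2^3 = 8
  Digit '0' (value 0) x 2^2 = 0
  Digit '0' (value 0) x 2^1 = 0
  Digit '1' (value 1) x 2^0 = 1
Sum = 3945

3945


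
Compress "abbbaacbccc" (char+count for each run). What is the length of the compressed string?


Input: abbbaacbccc
Runs:
  'a' x 1 => "a1"
  'b' x 3 => "b3"
  'a' x 2 => "a2"
  'c' x 1 => "c1"
  'b' x 1 => "b1"
  'c' x 3 => "c3"
Compressed: "a1b3a2c1b1c3"
Compressed length: 12

12


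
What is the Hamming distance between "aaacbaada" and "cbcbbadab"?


Comparing "aaacbaada" and "cbcbbadab" position by position:
  Position 0: 'a' vs 'c' => differ
  Position 1: 'a' vs 'b' => differ
  Position 2: 'a' vs 'c' => differ
  Position 3: 'c' vs 'b' => differ
  Position 4: 'b' vs 'b' => same
  Position 5: 'a' vs 'a' => same
  Position 6: 'a' vs 'd' => differ
  Position 7: 'd' vs 'a' => differ
  Position 8: 'a' vs 'b' => differ
Total differences (Hamming distance): 7

7


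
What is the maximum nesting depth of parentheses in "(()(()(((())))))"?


Input: "(()(()(((())))))"
Tracking depth:
  Position 0 '(': depth becomes 1
  Position 1 '(': depth becomes 2
  Position 2 ')': depth becomes 1
  Position 3 '(': depth becomes 2
  Position 4 '(': depth becomes 3
  Position 5 ')': depth becomes 2
  Position 6 '(': depth becomes 3
  Position 7 '(': depth becomes 4
  Position 8 '(': depth becomes 5
  Position 9 '(': depth becomes 6
  Position 10 ')': depth becomes 5
  Position 11 ')': depth becomes 4
  Position 12 ')': depth becomes 3
  Position 13 ')': depth becomes 2
  Position 14 ')': depth becomes 1
  Position 15 ')': depth becomes 0
Maximum depth reached: 6

6


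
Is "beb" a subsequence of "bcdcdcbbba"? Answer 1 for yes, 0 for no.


Check if "beb" is a subsequence of "bcdcdcbbba"
Greedy scan:
  Position 0 ('b'): matches sub[0] = 'b'
  Position 1 ('c'): no match needed
  Position 2 ('d'): no match needed
  Position 3 ('c'): no match needed
  Position 4 ('d'): no match needed
  Position 5 ('c'): no match needed
  Position 6 ('b'): no match needed
  Position 7 ('b'): no match needed
  Position 8 ('b'): no match needed
  Position 9 ('a'): no match needed
Only matched 1/3 characters => not a subsequence

0


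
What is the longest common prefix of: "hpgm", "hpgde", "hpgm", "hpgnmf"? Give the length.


Words: hpgm, hpgde, hpgm, hpgnmf
  Position 0: all 'h' => match
  Position 1: all 'p' => match
  Position 2: all 'g' => match
  Position 3: ('m', 'd', 'm', 'n') => mismatch, stop
LCP = "hpg" (length 3)

3


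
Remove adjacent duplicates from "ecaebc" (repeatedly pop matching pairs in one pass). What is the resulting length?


Input: ecaebc
Stack-based adjacent duplicate removal:
  Read 'e': push. Stack: e
  Read 'c': push. Stack: ec
  Read 'a': push. Stack: eca
  Read 'e': push. Stack: ecae
  Read 'b': push. Stack: ecaeb
  Read 'c': push. Stack: ecaebc
Final stack: "ecaebc" (length 6)

6


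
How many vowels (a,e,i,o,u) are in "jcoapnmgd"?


Input: jcoapnmgd
Checking each character:
  'j' at position 0: consonant
  'c' at position 1: consonant
  'o' at position 2: vowel (running total: 1)
  'a' at position 3: vowel (running total: 2)
  'p' at position 4: consonant
  'n' at position 5: consonant
  'm' at position 6: consonant
  'g' at position 7: consonant
  'd' at position 8: consonant
Total vowels: 2

2


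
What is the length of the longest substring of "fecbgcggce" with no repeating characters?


Input: "fecbgcggce"
Sliding window (track last position of each char):
  Position 0 ('f'): window [0,0] length 1 -- new best
  Position 1 ('e'): window [0,1] length 2 -- new best
  Position 2 ('c'): window [0,2] length 3 -- new best
  Position 3 ('b'): window [0,3] length 4 -- new best
  Position 4 ('g'): window [0,4] length 5 -- new best
  Position 5 ('c'): repeat (last at 2), move window start to 3
  Position 5 ('c'): window [3,5] length 3
  Position 6 ('g'): repeat (last at 4), move window start to 5
  Position 6 ('g'): window [5,6] length 2
  Position 7 ('g'): repeat (last at 6), move window start to 7
  Position 7 ('g'): window [7,7] length 1
  Position 8 ('c'): window [7,8] length 2
  Position 9 ('e'): window [7,9] length 3
Longest substring with no repeats: "fecbg" with length 5

5


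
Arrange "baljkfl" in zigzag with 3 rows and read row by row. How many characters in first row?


Zigzag "baljkfl" into 3 rows:
Placing characters:
  'b' => row 0
  'a' => row 1
  'l' => row 2
  'j' => row 1
  'k' => row 0
  'f' => row 1
  'l' => row 2
Rows:
  Row 0: "bk"
  Row 1: "ajf"
  Row 2: "ll"
First row length: 2

2


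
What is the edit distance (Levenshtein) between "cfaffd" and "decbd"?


Computing edit distance: "cfaffd" -> "decbd"
DP table:
           d    e    c    b    d
      0    1    2    3    4    5
  c   1    1    2    2    3    4
  f   2    2    2    3    3    4
  a   3    3    3    3    4    4
  f   4    4    4    4    4    5
  f   5    5    5    5    5    5
  d   6    5    6    6    6    5
Edit distance = dp[6][5] = 5

5


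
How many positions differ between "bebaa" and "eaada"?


Comparing "bebaa" and "eaada" position by position:
  Position 0: 'b' vs 'e' => DIFFER
  Position 1: 'e' vs 'a' => DIFFER
  Position 2: 'b' vs 'a' => DIFFER
  Position 3: 'a' vs 'd' => DIFFER
  Position 4: 'a' vs 'a' => same
Positions that differ: 4

4


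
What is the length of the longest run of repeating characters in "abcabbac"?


Input: "abcabbac"
Scanning for longest run:
  Position 1 ('b'): new char, reset run to 1
  Position 2 ('c'): new char, reset run to 1
  Position 3 ('a'): new char, reset run to 1
  Position 4 ('b'): new char, reset run to 1
  Position 5 ('b'): continues run of 'b', length=2
  Position 6 ('a'): new char, reset run to 1
  Position 7 ('c'): new char, reset run to 1
Longest run: 'b' with length 2

2


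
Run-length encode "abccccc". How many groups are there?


Input: abccccc
Scanning for consecutive runs:
  Group 1: 'a' x 1 (positions 0-0)
  Group 2: 'b' x 1 (positions 1-1)
  Group 3: 'c' x 5 (positions 2-6)
Total groups: 3

3


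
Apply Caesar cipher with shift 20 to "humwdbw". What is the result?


Caesar cipher: shift "humwdbw" by 20
  'h' (pos 7) + 20 = pos 1 = 'b'
  'u' (pos 20) + 20 = pos 14 = 'o'
  'm' (pos 12) + 20 = pos 6 = 'g'
  'w' (pos 22) + 20 = pos 16 = 'q'
  'd' (pos 3) + 20 = pos 23 = 'x'
  'b' (pos 1) + 20 = pos 21 = 'v'
  'w' (pos 22) + 20 = pos 16 = 'q'
Result: bogqxvq

bogqxvq


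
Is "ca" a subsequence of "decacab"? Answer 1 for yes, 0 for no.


Check if "ca" is a subsequence of "decacab"
Greedy scan:
  Position 0 ('d'): no match needed
  Position 1 ('e'): no match needed
  Position 2 ('c'): matches sub[0] = 'c'
  Position 3 ('a'): matches sub[1] = 'a'
  Position 4 ('c'): no match needed
  Position 5 ('a'): no match needed
  Position 6 ('b'): no match needed
All 2 characters matched => is a subsequence

1


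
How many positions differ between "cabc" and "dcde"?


Comparing "cabc" and "dcde" position by position:
  Position 0: 'c' vs 'd' => DIFFER
  Position 1: 'a' vs 'c' => DIFFER
  Position 2: 'b' vs 'd' => DIFFER
  Position 3: 'c' vs 'e' => DIFFER
Positions that differ: 4

4


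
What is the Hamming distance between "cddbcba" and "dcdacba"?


Comparing "cddbcba" and "dcdacba" position by position:
  Position 0: 'c' vs 'd' => differ
  Position 1: 'd' vs 'c' => differ
  Position 2: 'd' vs 'd' => same
  Position 3: 'b' vs 'a' => differ
  Position 4: 'c' vs 'c' => same
  Position 5: 'b' vs 'b' => same
  Position 6: 'a' vs 'a' => same
Total differences (Hamming distance): 3

3


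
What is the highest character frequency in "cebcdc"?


Input: cebcdc
Character counts:
  'b': 1
  'c': 3
  'd': 1
  'e': 1
Maximum frequency: 3

3


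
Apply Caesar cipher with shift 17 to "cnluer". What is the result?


Caesar cipher: shift "cnluer" by 17
  'c' (pos 2) + 17 = pos 19 = 't'
  'n' (pos 13) + 17 = pos 4 = 'e'
  'l' (pos 11) + 17 = pos 2 = 'c'
  'u' (pos 20) + 17 = pos 11 = 'l'
  'e' (pos 4) + 17 = pos 21 = 'v'
  'r' (pos 17) + 17 = pos 8 = 'i'
Result: teclvi

teclvi


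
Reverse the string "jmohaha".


Input: jmohaha
Reading characters right to left:
  Position 6: 'a'
  Position 5: 'h'
  Position 4: 'a'
  Position 3: 'h'
  Position 2: 'o'
  Position 1: 'm'
  Position 0: 'j'
Reversed: ahahomj

ahahomj


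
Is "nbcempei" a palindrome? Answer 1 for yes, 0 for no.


Input: nbcempei
Reversed: iepmecbn
  Compare pos 0 ('n') with pos 7 ('i'): MISMATCH
  Compare pos 1 ('b') with pos 6 ('e'): MISMATCH
  Compare pos 2 ('c') with pos 5 ('p'): MISMATCH
  Compare pos 3 ('e') with pos 4 ('m'): MISMATCH
Result: not a palindrome

0


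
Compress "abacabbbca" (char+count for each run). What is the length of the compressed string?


Input: abacabbbca
Runs:
  'a' x 1 => "a1"
  'b' x 1 => "b1"
  'a' x 1 => "a1"
  'c' x 1 => "c1"
  'a' x 1 => "a1"
  'b' x 3 => "b3"
  'c' x 1 => "c1"
  'a' x 1 => "a1"
Compressed: "a1b1a1c1a1b3c1a1"
Compressed length: 16

16


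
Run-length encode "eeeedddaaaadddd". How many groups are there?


Input: eeeedddaaaadddd
Scanning for consecutive runs:
  Group 1: 'e' x 4 (positions 0-3)
  Group 2: 'd' x 3 (positions 4-6)
  Group 3: 'a' x 4 (positions 7-10)
  Group 4: 'd' x 4 (positions 11-14)
Total groups: 4

4


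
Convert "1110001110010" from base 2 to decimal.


Input: "1110001110010" in base 2
Positional expansion:
  Digit '1' (value 1) x 2^12 = 4096
  Digit '1' (value 1) x 2^11 = 2048
  Digit '1' (value 1) x 2^10 = 1024
  Digit '0' (value 0) x 2^9 = 0
  Digit '0' (value 0) x 2^8 = 0
  Digit '0' (value 0) x 2^7 = 0
  Digit '1' (value 1) x 2^6 = 64
  Digit '1' (value 1) x 2^5 = 32
  Digit '1' (value 1) x 2^4 = 16
  Digit '0' (value 0) x 2^3 = 0
  Digit '0' (value 0) x 2^2 = 0
  Digit '1' (value 1) x 2^1 = 2
  Digit '0' (value 0) x 2^0 = 0
Sum = 7282

7282


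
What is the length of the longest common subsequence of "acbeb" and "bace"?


LCS of "acbeb" and "bace"
DP table:
           b    a    c    e
      0    0    0    0    0
  a   0    0    1    1    1
  c   0    0    1    2    2
  b   0    1    1    2    2
  e   0    1    1    2    3
  b   0    1    1    2    3
LCS length = dp[5][4] = 3

3


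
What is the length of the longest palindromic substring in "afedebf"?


Input: "afedebf"
Checking substrings for palindromes:
  [2:5] "ede" (len 3) => palindrome
Longest palindromic substring: "ede" with length 3

3


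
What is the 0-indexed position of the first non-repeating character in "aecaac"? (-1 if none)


Input: aecaac
Character frequencies:
  'a': 3
  'c': 2
  'e': 1
Scanning left to right for freq == 1:
  Position 0 ('a'): freq=3, skip
  Position 1 ('e'): unique! => answer = 1

1


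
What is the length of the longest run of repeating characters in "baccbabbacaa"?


Input: "baccbabbacaa"
Scanning for longest run:
  Position 1 ('a'): new char, reset run to 1
  Position 2 ('c'): new char, reset run to 1
  Position 3 ('c'): continues run of 'c', length=2
  Position 4 ('b'): new char, reset run to 1
  Position 5 ('a'): new char, reset run to 1
  Position 6 ('b'): new char, reset run to 1
  Position 7 ('b'): continues run of 'b', length=2
  Position 8 ('a'): new char, reset run to 1
  Position 9 ('c'): new char, reset run to 1
  Position 10 ('a'): new char, reset run to 1
  Position 11 ('a'): continues run of 'a', length=2
Longest run: 'c' with length 2

2


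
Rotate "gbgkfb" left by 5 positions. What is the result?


Input: "gbgkfb", rotate left by 5
First 5 characters: "gbgkf"
Remaining characters: "b"
Concatenate remaining + first: "b" + "gbgkf" = "bgbgkf"

bgbgkf


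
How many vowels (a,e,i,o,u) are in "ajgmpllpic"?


Input: ajgmpllpic
Checking each character:
  'a' at position 0: vowel (running total: 1)
  'j' at position 1: consonant
  'g' at position 2: consonant
  'm' at position 3: consonant
  'p' at position 4: consonant
  'l' at position 5: consonant
  'l' at position 6: consonant
  'p' at position 7: consonant
  'i' at position 8: vowel (running total: 2)
  'c' at position 9: consonant
Total vowels: 2

2


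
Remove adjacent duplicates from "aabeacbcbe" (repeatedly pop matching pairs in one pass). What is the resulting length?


Input: aabeacbcbe
Stack-based adjacent duplicate removal:
  Read 'a': push. Stack: a
  Read 'a': matches stack top 'a' => pop. Stack: (empty)
  Read 'b': push. Stack: b
  Read 'e': push. Stack: be
  Read 'a': push. Stack: bea
  Read 'c': push. Stack: beac
  Read 'b': push. Stack: beacb
  Read 'c': push. Stack: beacbc
  Read 'b': push. Stack: beacbcb
  Read 'e': push. Stack: beacbcbe
Final stack: "beacbcbe" (length 8)

8


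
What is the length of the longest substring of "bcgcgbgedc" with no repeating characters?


Input: "bcgcgbgedc"
Sliding window (track last position of each char):
  Position 0 ('b'): window [0,0] length 1 -- new best
  Position 1 ('c'): window [0,1] length 2 -- new best
  Position 2 ('g'): window [0,2] length 3 -- new best
  Position 3 ('c'): repeat (last at 1), move window start to 2
  Position 3 ('c'): window [2,3] length 2
  Position 4 ('g'): repeat (last at 2), move window start to 3
  Position 4 ('g'): window [3,4] length 2
  Position 5 ('b'): window [3,5] length 3
  Position 6 ('g'): repeat (last at 4), move window start to 5
  Position 6 ('g'): window [5,6] length 2
  Position 7 ('e'): window [5,7] length 3
  Position 8 ('d'): window [5,8] length 4 -- new best
  Position 9 ('c'): window [5,9] length 5 -- new best
Longest substring with no repeats: "bgedc" with length 5

5


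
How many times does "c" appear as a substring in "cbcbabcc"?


Searching for "c" in "cbcbabcc"
Scanning each position:
  Position 0: "c" => MATCH
  Position 1: "b" => no
  Position 2: "c" => MATCH
  Position 3: "b" => no
  Position 4: "a" => no
  Position 5: "b" => no
  Position 6: "c" => MATCH
  Position 7: "c" => MATCH
Total occurrences: 4

4


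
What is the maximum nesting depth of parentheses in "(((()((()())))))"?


Input: "(((()((()())))))"
Tracking depth:
  Position 0 '(': depth becomes 1
  Position 1 '(': depth becomes 2
  Position 2 '(': depth becomes 3
  Position 3 '(': depth becomes 4
  Position 4 ')': depth becomes 3
  Position 5 '(': depth becomes 4
  Position 6 '(': depth becomes 5
  Position 7 '(': depth becomes 6
  Position 8 ')': depth becomes 5
  Position 9 '(': depth becomes 6
  Position 10 ')': depth becomes 5
  Position 11 ')': depth becomes 4
  Position 12 ')': depth becomes 3
  Position 13 ')': depth becomes 2
  Position 14 ')': depth becomes 1
  Position 15 ')': depth becomes 0
Maximum depth reached: 6

6


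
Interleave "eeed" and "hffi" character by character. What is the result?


Interleaving "eeed" and "hffi":
  Position 0: 'e' from first, 'h' from second => "eh"
  Position 1: 'e' from first, 'f' from second => "ef"
  Position 2: 'e' from first, 'f' from second => "ef"
  Position 3: 'd' from first, 'i' from second => "di"
Result: ehefefdi

ehefefdi


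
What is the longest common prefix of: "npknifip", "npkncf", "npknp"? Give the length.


Words: npknifip, npkncf, npknp
  Position 0: all 'n' => match
  Position 1: all 'p' => match
  Position 2: all 'k' => match
  Position 3: all 'n' => match
  Position 4: ('i', 'c', 'p') => mismatch, stop
LCP = "npkn" (length 4)

4


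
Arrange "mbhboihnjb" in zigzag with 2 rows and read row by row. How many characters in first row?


Zigzag "mbhboihnjb" into 2 rows:
Placing characters:
  'm' => row 0
  'b' => row 1
  'h' => row 0
  'b' => row 1
  'o' => row 0
  'i' => row 1
  'h' => row 0
  'n' => row 1
  'j' => row 0
  'b' => row 1
Rows:
  Row 0: "mhohj"
  Row 1: "bbinb"
First row length: 5

5


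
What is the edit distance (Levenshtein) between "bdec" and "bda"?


Computing edit distance: "bdec" -> "bda"
DP table:
           b    d    a
      0    1    2    3
  b   1    0    1    2
  d   2    1    0    1
  e   3    2    1    1
  c   4    3    2    2
Edit distance = dp[4][3] = 2

2


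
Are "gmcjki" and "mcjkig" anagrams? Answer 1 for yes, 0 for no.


Strings: "gmcjki", "mcjkig"
Sorted first:  cgijkm
Sorted second: cgijkm
Sorted forms match => anagrams

1


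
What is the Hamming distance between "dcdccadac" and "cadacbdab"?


Comparing "dcdccadac" and "cadacbdab" position by position:
  Position 0: 'd' vs 'c' => differ
  Position 1: 'c' vs 'a' => differ
  Position 2: 'd' vs 'd' => same
  Position 3: 'c' vs 'a' => differ
  Position 4: 'c' vs 'c' => same
  Position 5: 'a' vs 'b' => differ
  Position 6: 'd' vs 'd' => same
  Position 7: 'a' vs 'a' => same
  Position 8: 'c' vs 'b' => differ
Total differences (Hamming distance): 5

5


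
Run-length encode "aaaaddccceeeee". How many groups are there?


Input: aaaaddccceeeee
Scanning for consecutive runs:
  Group 1: 'a' x 4 (positions 0-3)
  Group 2: 'd' x 2 (positions 4-5)
  Group 3: 'c' x 3 (positions 6-8)
  Group 4: 'e' x 5 (positions 9-13)
Total groups: 4

4


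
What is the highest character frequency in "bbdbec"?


Input: bbdbec
Character counts:
  'b': 3
  'c': 1
  'd': 1
  'e': 1
Maximum frequency: 3

3


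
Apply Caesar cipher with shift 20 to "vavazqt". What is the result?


Caesar cipher: shift "vavazqt" by 20
  'v' (pos 21) + 20 = pos 15 = 'p'
  'a' (pos 0) + 20 = pos 20 = 'u'
  'v' (pos 21) + 20 = pos 15 = 'p'
  'a' (pos 0) + 20 = pos 20 = 'u'
  'z' (pos 25) + 20 = pos 19 = 't'
  'q' (pos 16) + 20 = pos 10 = 'k'
  't' (pos 19) + 20 = pos 13 = 'n'
Result: puputkn

puputkn


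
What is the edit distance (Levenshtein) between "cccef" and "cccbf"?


Computing edit distance: "cccef" -> "cccbf"
DP table:
           c    c    c    b    f
      0    1    2    3    4    5
  c   1    0    1    2    3    4
  c   2    1    0    1    2    3
  c   3    2    1    0    1    2
  e   4    3    2    1    1    2
  f   5    4    3    2    2    1
Edit distance = dp[5][5] = 1

1


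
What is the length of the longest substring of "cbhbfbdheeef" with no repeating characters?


Input: "cbhbfbdheeef"
Sliding window (track last position of each char):
  Position 0 ('c'): window [0,0] length 1 -- new best
  Position 1 ('b'): window [0,1] length 2 -- new best
  Position 2 ('h'): window [0,2] length 3 -- new best
  Position 3 ('b'): repeat (last at 1), move window start to 2
  Position 3 ('b'): window [2,3] length 2
  Position 4 ('f'): window [2,4] length 3
  Position 5 ('b'): repeat (last at 3), move window start to 4
  Position 5 ('b'): window [4,5] length 2
  Position 6 ('d'): window [4,6] length 3
  Position 7 ('h'): window [4,7] length 4 -- new best
  Position 8 ('e'): window [4,8] length 5 -- new best
  Position 9 ('e'): repeat (last at 8), move window start to 9
  Position 9 ('e'): window [9,9] length 1
  Position 10 ('e'): repeat (last at 9), move window start to 10
  Position 10 ('e'): window [10,10] length 1
  Position 11 ('f'): window [10,11] length 2
Longest substring with no repeats: "fbdhe" with length 5

5


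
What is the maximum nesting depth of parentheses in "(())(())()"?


Input: "(())(())()"
Tracking depth:
  Position 0 '(': depth becomes 1
  Position 1 '(': depth becomes 2
  Position 2 ')': depth becomes 1
  Position 3 ')': depth becomes 0
  Position 4 '(': depth becomes 1
  Position 5 '(': depth becomes 2
  Position 6 ')': depth becomes 1
  Position 7 ')': depth becomes 0
  Position 8 '(': depth becomes 1
  Position 9 ')': depth becomes 0
Maximum depth reached: 2

2


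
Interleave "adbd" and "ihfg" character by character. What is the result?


Interleaving "adbd" and "ihfg":
  Position 0: 'a' from first, 'i' from second => "ai"
  Position 1: 'd' from first, 'h' from second => "dh"
  Position 2: 'b' from first, 'f' from second => "bf"
  Position 3: 'd' from first, 'g' from second => "dg"
Result: aidhbfdg

aidhbfdg


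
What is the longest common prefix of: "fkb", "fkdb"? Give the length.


Words: fkb, fkdb
  Position 0: all 'f' => match
  Position 1: all 'k' => match
  Position 2: ('b', 'd') => mismatch, stop
LCP = "fk" (length 2)

2


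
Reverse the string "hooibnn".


Input: hooibnn
Reading characters right to left:
  Position 6: 'n'
  Position 5: 'n'
  Position 4: 'b'
  Position 3: 'i'
  Position 2: 'o'
  Position 1: 'o'
  Position 0: 'h'
Reversed: nnbiooh

nnbiooh


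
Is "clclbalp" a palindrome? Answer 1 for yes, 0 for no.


Input: clclbalp
Reversed: plablclc
  Compare pos 0 ('c') with pos 7 ('p'): MISMATCH
  Compare pos 1 ('l') with pos 6 ('l'): match
  Compare pos 2 ('c') with pos 5 ('a'): MISMATCH
  Compare pos 3 ('l') with pos 4 ('b'): MISMATCH
Result: not a palindrome

0


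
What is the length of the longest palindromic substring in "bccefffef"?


Input: "bccefffef"
Checking substrings for palindromes:
  [3:8] "efffe" (len 5) => palindrome
  [4:7] "fff" (len 3) => palindrome
  [6:9] "fef" (len 3) => palindrome
  [1:3] "cc" (len 2) => palindrome
  [4:6] "ff" (len 2) => palindrome
  [5:7] "ff" (len 2) => palindrome
Longest palindromic substring: "efffe" with length 5

5


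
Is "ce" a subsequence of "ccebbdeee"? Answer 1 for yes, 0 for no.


Check if "ce" is a subsequence of "ccebbdeee"
Greedy scan:
  Position 0 ('c'): matches sub[0] = 'c'
  Position 1 ('c'): no match needed
  Position 2 ('e'): matches sub[1] = 'e'
  Position 3 ('b'): no match needed
  Position 4 ('b'): no match needed
  Position 5 ('d'): no match needed
  Position 6 ('e'): no match needed
  Position 7 ('e'): no match needed
  Position 8 ('e'): no match needed
All 2 characters matched => is a subsequence

1


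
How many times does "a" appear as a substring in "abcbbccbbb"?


Searching for "a" in "abcbbccbbb"
Scanning each position:
  Position 0: "a" => MATCH
  Position 1: "b" => no
  Position 2: "c" => no
  Position 3: "b" => no
  Position 4: "b" => no
  Position 5: "c" => no
  Position 6: "c" => no
  Position 7: "b" => no
  Position 8: "b" => no
  Position 9: "b" => no
Total occurrences: 1

1


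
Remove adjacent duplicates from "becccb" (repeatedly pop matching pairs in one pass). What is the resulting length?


Input: becccb
Stack-based adjacent duplicate removal:
  Read 'b': push. Stack: b
  Read 'e': push. Stack: be
  Read 'c': push. Stack: bec
  Read 'c': matches stack top 'c' => pop. Stack: be
  Read 'c': push. Stack: bec
  Read 'b': push. Stack: becb
Final stack: "becb" (length 4)

4
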